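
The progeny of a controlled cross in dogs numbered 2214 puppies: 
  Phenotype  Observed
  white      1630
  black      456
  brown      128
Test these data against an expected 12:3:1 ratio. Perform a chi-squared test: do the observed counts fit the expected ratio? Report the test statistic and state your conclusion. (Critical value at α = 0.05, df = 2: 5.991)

Total ratio parts = 16. Expected numbers out of 2214:
  white: 2214 × 12/16 = 1660.5
  black: 2214 × 3/16 = 415.125
  brown: 2214 × 1/16 = 138.375
χ² = Σ (O − E)² / E
  white: (1630 − 1660.5)² / 1660.5 = 0.5602
  black: (456 − 415.125)² / 415.125 = 4.0247
  brown: (128 − 138.375)² / 138.375 = 0.7779
χ² = 0.5602 + 4.0247 + 0.7779 = 5.3628 ≈ 5.363
Degrees of freedom = 3 − 1 = 2; critical value at α = 0.05 is 5.991.
Since 5.363 < 5.991, we fail to reject the null hypothesis — the data are consistent with the 12:3:1 ratio.

5.363; consistent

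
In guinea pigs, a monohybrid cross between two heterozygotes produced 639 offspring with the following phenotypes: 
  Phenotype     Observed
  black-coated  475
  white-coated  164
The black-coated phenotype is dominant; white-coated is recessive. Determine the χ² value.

0.151

For a monohybrid cross between heterozygotes with complete dominance, the expected phenotypic ratio is 3:1.
Under the 3:1 hypothesis (Σ ratio = 4, N = 639):
  black-coated: 639 × 3/4 = 479.25
  white-coated: 639 × 1/4 = 159.75
χ² = Σ (O − E)² / E
  black-coated: (475 − 479.25)² / 479.25 = 0.0377
  white-coated: (164 − 159.75)² / 159.75 = 0.1131
χ² = 0.0377 + 0.1131 = 0.1508 ≈ 0.151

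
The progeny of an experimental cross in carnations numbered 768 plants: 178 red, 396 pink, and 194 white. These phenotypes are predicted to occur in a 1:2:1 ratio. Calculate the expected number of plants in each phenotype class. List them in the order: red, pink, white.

Total ratio parts = 4. Expected numbers out of 768:
  red: 768 × 1/4 = 192
  pink: 768 × 2/4 = 384
  white: 768 × 1/4 = 192

192, 384, 192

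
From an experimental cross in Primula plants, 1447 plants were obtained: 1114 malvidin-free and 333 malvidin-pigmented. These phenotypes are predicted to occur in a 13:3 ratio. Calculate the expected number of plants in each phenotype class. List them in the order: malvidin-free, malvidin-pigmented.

1175.6875, 271.3125

Total ratio parts = 16. Expected numbers out of 1447:
  malvidin-free: 1447 × 13/16 = 1175.6875
  malvidin-pigmented: 1447 × 3/16 = 271.3125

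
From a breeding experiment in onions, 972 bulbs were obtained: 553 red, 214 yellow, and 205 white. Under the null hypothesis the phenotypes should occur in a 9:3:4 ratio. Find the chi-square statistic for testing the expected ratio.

11.545

The 9:3:4 ratio has 16 parts, so with N = 972 the expected counts are:
  red: 972 × 9/16 = 546.75
  yellow: 972 × 3/16 = 182.25
  white: 972 × 4/16 = 243
χ² = Σ (O − E)² / E
  red: (553 − 546.75)² / 546.75 = 0.0714
  yellow: (214 − 182.25)² / 182.25 = 5.5312
  white: (205 − 243)² / 243 = 5.9424
χ² = 0.0714 + 5.5312 + 5.9424 = 11.545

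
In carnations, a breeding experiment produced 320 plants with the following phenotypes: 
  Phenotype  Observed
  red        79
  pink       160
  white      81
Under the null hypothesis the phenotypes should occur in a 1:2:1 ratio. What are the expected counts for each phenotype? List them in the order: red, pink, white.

80, 160, 80

Expected counts for N = 320 under a 1:2:1 ratio (total parts = 4):
  red: 320 × 1/4 = 80
  pink: 320 × 2/4 = 160
  white: 320 × 1/4 = 80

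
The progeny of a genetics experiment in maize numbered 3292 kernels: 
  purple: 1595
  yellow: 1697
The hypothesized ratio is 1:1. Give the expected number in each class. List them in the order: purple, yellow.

1646, 1646

Under the 1:1 hypothesis (Σ ratio = 2, N = 3292):
  purple: 3292 × 1/2 = 1646
  yellow: 3292 × 1/2 = 1646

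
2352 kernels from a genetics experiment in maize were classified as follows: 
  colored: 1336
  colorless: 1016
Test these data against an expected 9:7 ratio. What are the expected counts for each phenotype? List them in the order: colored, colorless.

The 9:7 ratio has 16 parts, so with N = 2352 the expected counts are:
  colored: 2352 × 9/16 = 1323
  colorless: 2352 × 7/16 = 1029

1323, 1029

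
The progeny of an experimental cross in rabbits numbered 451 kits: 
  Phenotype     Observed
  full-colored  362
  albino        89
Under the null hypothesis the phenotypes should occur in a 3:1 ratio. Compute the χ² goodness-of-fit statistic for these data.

Expected counts for N = 451 under a 3:1 ratio (total parts = 4):
  full-colored: 451 × 3/4 = 338.25
  albino: 451 × 1/4 = 112.75
χ² = Σ (O − E)² / E
  full-colored: (362 − 338.25)² / 338.25 = 1.6676
  albino: (89 − 112.75)² / 112.75 = 5.0028
χ² = 1.6676 + 5.0028 = 6.6704 ≈ 6.670

6.670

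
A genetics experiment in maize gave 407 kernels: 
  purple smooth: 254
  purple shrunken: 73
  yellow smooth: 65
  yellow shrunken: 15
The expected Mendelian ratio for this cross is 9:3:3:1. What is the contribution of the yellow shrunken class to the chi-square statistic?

Under the 9:3:3:1 hypothesis (Σ ratio = 16, N = 407):
  purple smooth: 407 × 9/16 = 228.9375
  purple shrunken: 407 × 3/16 = 76.3125
  yellow smooth: 407 × 3/16 = 76.3125
  yellow shrunken: 407 × 1/16 = 25.4375
Contribution of yellow shrunken: (15 − 25.4375)² / 25.4375 = 4.2827

4.283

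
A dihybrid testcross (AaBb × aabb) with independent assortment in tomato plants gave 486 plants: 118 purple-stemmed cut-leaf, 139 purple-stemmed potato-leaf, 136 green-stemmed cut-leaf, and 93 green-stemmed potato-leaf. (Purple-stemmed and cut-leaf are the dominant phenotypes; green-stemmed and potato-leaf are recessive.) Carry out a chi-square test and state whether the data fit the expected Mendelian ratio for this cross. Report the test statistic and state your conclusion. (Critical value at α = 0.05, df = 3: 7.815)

11.037; not consistent

A dihybrid testcross with independent assortment gives a 1:1:1:1 ratio.
Under the 1:1:1:1 hypothesis (Σ ratio = 4, N = 486):
  purple-stemmed cut-leaf: 486 × 1/4 = 121.5
  purple-stemmed potato-leaf: 486 × 1/4 = 121.5
  green-stemmed cut-leaf: 486 × 1/4 = 121.5
  green-stemmed potato-leaf: 486 × 1/4 = 121.5
χ² = Σ (O − E)² / E
  purple-stemmed cut-leaf: (118 − 121.5)² / 121.5 = 0.1008
  purple-stemmed potato-leaf: (139 − 121.5)² / 121.5 = 2.5206
  green-stemmed cut-leaf: (136 − 121.5)² / 121.5 = 1.7305
  green-stemmed potato-leaf: (93 − 121.5)² / 121.5 = 6.6852
χ² = 0.1008 + 2.5206 + 1.7305 + 6.6852 = 11.0371 ≈ 11.037
Degrees of freedom = 4 − 1 = 3; critical value at α = 0.05 is 7.815.
Since 11.037 > 7.815, we reject the null hypothesis — the data do not fit the 1:1:1:1 ratio.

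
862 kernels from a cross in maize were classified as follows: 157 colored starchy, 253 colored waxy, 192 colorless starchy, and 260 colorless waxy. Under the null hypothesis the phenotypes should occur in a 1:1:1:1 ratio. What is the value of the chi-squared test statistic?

Under the 1:1:1:1 hypothesis (Σ ratio = 4, N = 862):
  colored starchy: 862 × 1/4 = 215.5
  colored waxy: 862 × 1/4 = 215.5
  colorless starchy: 862 × 1/4 = 215.5
  colorless waxy: 862 × 1/4 = 215.5
χ² = Σ (O − E)² / E
  colored starchy: (157 − 215.5)² / 215.5 = 15.8805
  colored waxy: (253 − 215.5)² / 215.5 = 6.5255
  colorless starchy: (192 − 215.5)² / 215.5 = 2.5626
  colorless waxy: (260 − 215.5)² / 215.5 = 9.1891
χ² = 15.8805 + 6.5255 + 2.5626 + 9.1891 = 34.1577 ≈ 34.158

34.158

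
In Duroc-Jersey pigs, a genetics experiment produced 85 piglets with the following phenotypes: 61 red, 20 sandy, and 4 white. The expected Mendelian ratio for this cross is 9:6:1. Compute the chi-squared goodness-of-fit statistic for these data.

8.386

Under the 9:6:1 hypothesis (Σ ratio = 16, N = 85):
  red: 85 × 9/16 = 47.8125
  sandy: 85 × 6/16 = 31.875
  white: 85 × 1/16 = 5.3125
χ² = Σ (O − E)² / E
  red: (61 − 47.8125)² / 47.8125 = 3.6373
  sandy: (20 − 31.875)² / 31.875 = 4.4240
  white: (4 − 5.3125)² / 5.3125 = 0.3243
χ² = 3.6373 + 4.4240 + 0.3243 = 8.3856 ≈ 8.386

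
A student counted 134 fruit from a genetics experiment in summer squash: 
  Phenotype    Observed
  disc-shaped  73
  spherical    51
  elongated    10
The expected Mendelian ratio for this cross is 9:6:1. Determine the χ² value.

Expected counts for N = 134 under a 9:6:1 ratio (total parts = 16):
  disc-shaped: 134 × 9/16 = 75.375
  spherical: 134 × 6/16 = 50.25
  elongated: 134 × 1/16 = 8.375
χ² = Σ (O − E)² / E
  disc-shaped: (73 − 75.375)² / 75.375 = 0.0748
  spherical: (51 − 50.25)² / 50.25 = 0.0112
  elongated: (10 − 8.375)² / 8.375 = 0.3153
χ² = 0.0748 + 0.0112 + 0.3153 = 0.4013 ≈ 0.401

0.401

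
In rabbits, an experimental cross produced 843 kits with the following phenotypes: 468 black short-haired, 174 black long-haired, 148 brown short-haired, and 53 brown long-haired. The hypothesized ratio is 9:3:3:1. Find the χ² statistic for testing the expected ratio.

2.330

Total ratio parts = 16. Expected numbers out of 843:
  black short-haired: 843 × 9/16 = 474.1875
  black long-haired: 843 × 3/16 = 158.0625
  brown short-haired: 843 × 3/16 = 158.0625
  brown long-haired: 843 × 1/16 = 52.6875
χ² = Σ (O − E)² / E
  black short-haired: (468 − 474.1875)² / 474.1875 = 0.0807
  black long-haired: (174 − 158.0625)² / 158.0625 = 1.6070
  brown short-haired: (148 − 158.0625)² / 158.0625 = 0.6406
  brown long-haired: (53 − 52.6875)² / 52.6875 = 0.0019
χ² = 0.0807 + 1.6070 + 0.6406 + 0.0019 = 2.3302 ≈ 2.330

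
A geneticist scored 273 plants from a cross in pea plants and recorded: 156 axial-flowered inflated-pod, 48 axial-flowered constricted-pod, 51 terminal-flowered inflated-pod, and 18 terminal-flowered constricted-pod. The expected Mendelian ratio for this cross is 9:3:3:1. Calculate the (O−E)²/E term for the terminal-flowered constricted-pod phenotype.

Expected counts for N = 273 under a 9:3:3:1 ratio (total parts = 16):
  axial-flowered inflated-pod: 273 × 9/16 = 153.5625
  axial-flowered constricted-pod: 273 × 3/16 = 51.1875
  terminal-flowered inflated-pod: 273 × 3/16 = 51.1875
  terminal-flowered constricted-pod: 273 × 1/16 = 17.0625
Contribution of terminal-flowered constricted-pod: (18 − 17.0625)² / 17.0625 = 0.0515

0.052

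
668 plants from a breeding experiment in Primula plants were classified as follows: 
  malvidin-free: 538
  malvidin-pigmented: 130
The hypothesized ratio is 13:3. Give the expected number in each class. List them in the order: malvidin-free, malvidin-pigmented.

The 13:3 ratio has 16 parts, so with N = 668 the expected counts are:
  malvidin-free: 668 × 13/16 = 542.75
  malvidin-pigmented: 668 × 3/16 = 125.25

542.75, 125.25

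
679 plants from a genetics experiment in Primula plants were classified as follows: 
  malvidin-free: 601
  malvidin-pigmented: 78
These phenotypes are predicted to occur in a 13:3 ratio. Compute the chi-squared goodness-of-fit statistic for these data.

Under the 13:3 hypothesis (Σ ratio = 16, N = 679):
  malvidin-free: 679 × 13/16 = 551.6875
  malvidin-pigmented: 679 × 3/16 = 127.3125
χ² = Σ (O − E)² / E
  malvidin-free: (601 − 551.6875)² / 551.6875 = 4.4078
  malvidin-pigmented: (78 − 127.3125)² / 127.3125 = 19.1004
χ² = 4.4078 + 19.1004 = 23.5082 ≈ 23.508

23.508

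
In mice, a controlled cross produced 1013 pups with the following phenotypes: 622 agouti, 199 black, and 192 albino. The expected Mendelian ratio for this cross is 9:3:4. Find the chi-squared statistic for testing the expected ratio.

20.026

Under the 9:3:4 hypothesis (Σ ratio = 16, N = 1013):
  agouti: 1013 × 9/16 = 569.8125
  black: 1013 × 3/16 = 189.9375
  albino: 1013 × 4/16 = 253.25
χ² = Σ (O − E)² / E
  agouti: (622 − 569.8125)² / 569.8125 = 4.7797
  black: (199 − 189.9375)² / 189.9375 = 0.4324
  albino: (192 − 253.25)² / 253.25 = 14.8137
χ² = 4.7797 + 0.4324 + 14.8137 = 20.0258 ≈ 20.026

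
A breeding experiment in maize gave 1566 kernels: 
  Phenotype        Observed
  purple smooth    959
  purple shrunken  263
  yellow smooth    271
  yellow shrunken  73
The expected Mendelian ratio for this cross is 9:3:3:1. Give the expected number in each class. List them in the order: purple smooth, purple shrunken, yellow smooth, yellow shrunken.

880.875, 293.625, 293.625, 97.875

The 9:3:3:1 ratio has 16 parts, so with N = 1566 the expected counts are:
  purple smooth: 1566 × 9/16 = 880.875
  purple shrunken: 1566 × 3/16 = 293.625
  yellow smooth: 1566 × 3/16 = 293.625
  yellow shrunken: 1566 × 1/16 = 97.875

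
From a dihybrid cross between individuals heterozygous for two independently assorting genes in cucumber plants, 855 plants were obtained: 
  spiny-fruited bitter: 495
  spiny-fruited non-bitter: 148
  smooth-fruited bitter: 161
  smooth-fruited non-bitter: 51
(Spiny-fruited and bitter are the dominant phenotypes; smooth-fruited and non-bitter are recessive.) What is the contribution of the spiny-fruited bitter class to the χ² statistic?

0.411

A dihybrid F₂ with independent assortment and complete dominance at both loci gives a 9:3:3:1 phenotypic ratio.
Total ratio parts = 16. Expected numbers out of 855:
  spiny-fruited bitter: 855 × 9/16 = 480.9375
  spiny-fruited non-bitter: 855 × 3/16 = 160.3125
  smooth-fruited bitter: 855 × 3/16 = 160.3125
  smooth-fruited non-bitter: 855 × 1/16 = 53.4375
Contribution of spiny-fruited bitter: (495 − 480.9375)² / 480.9375 = 0.4112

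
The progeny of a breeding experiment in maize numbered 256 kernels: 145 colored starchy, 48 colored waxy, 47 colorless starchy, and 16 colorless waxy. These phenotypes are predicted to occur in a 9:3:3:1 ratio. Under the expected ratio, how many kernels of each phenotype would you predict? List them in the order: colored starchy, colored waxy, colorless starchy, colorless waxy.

144, 48, 48, 16

The 9:3:3:1 ratio has 16 parts, so with N = 256 the expected counts are:
  colored starchy: 256 × 9/16 = 144
  colored waxy: 256 × 3/16 = 48
  colorless starchy: 256 × 3/16 = 48
  colorless waxy: 256 × 1/16 = 16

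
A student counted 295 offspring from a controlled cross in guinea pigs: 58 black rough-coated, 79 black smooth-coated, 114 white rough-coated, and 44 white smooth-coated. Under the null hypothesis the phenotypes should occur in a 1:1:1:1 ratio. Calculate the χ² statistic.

The 1:1:1:1 ratio has 4 parts, so with N = 295 the expected counts are:
  black rough-coated: 295 × 1/4 = 73.75
  black smooth-coated: 295 × 1/4 = 73.75
  white rough-coated: 295 × 1/4 = 73.75
  white smooth-coated: 295 × 1/4 = 73.75
χ² = Σ (O − E)² / E
  black rough-coated: (58 − 73.75)² / 73.75 = 3.3636
  black smooth-coated: (79 − 73.75)² / 73.75 = 0.3737
  white rough-coated: (114 − 73.75)² / 73.75 = 21.9669
  white smooth-coated: (44 − 73.75)² / 73.75 = 12.0008
χ² = 3.3636 + 0.3737 + 21.9669 + 12.0008 = 37.705

37.705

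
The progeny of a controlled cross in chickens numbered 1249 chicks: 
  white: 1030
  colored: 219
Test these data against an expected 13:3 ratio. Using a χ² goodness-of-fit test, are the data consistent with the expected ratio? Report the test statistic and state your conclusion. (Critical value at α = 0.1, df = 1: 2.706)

Total ratio parts = 16. Expected numbers out of 1249:
  white: 1249 × 13/16 = 1014.8125
  colored: 1249 × 3/16 = 234.1875
χ² = Σ (O − E)² / E
  white: (1030 − 1014.8125)² / 1014.8125 = 0.2273
  colored: (219 − 234.1875)² / 234.1875 = 0.9849
χ² = 0.2273 + 0.9849 = 1.2122 ≈ 1.212
Degrees of freedom = 2 − 1 = 1; critical value at α = 0.1 is 2.706.
Since 1.212 < 2.706, we fail to reject the null hypothesis — the data are consistent with the 13:3 ratio.

1.212; consistent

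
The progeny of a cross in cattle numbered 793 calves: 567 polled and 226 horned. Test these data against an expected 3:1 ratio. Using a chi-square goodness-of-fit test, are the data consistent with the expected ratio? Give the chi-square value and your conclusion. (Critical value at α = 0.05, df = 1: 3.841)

The 3:1 ratio has 4 parts, so with N = 793 the expected counts are:
  polled: 793 × 3/4 = 594.75
  horned: 793 × 1/4 = 198.25
χ² = Σ (O − E)² / E
  polled: (567 − 594.75)² / 594.75 = 1.2948
  horned: (226 − 198.25)² / 198.25 = 3.8843
χ² = 1.2948 + 3.8843 = 5.1791 ≈ 5.179
Degrees of freedom = 2 − 1 = 1; critical value at α = 0.05 is 3.841.
Since 5.179 > 3.841, we reject the null hypothesis — the data do not fit the 3:1 ratio.

5.179; not consistent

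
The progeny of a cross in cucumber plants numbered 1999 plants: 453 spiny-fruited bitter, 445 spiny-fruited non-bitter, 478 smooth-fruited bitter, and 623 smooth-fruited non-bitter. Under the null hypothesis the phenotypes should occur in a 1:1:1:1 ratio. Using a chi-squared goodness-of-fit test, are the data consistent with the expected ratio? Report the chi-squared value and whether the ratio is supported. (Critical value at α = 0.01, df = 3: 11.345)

Expected counts for N = 1999 under a 1:1:1:1 ratio (total parts = 4):
  spiny-fruited bitter: 1999 × 1/4 = 499.75
  spiny-fruited non-bitter: 1999 × 1/4 = 499.75
  smooth-fruited bitter: 1999 × 1/4 = 499.75
  smooth-fruited non-bitter: 1999 × 1/4 = 499.75
χ² = Σ (O − E)² / E
  spiny-fruited bitter: (453 − 499.75)² / 499.75 = 4.3733
  spiny-fruited non-bitter: (445 − 499.75)² / 499.75 = 5.9981
  smooth-fruited bitter: (478 − 499.75)² / 499.75 = 0.9466
  smooth-fruited non-bitter: (623 − 499.75)² / 499.75 = 30.3963
χ² = 4.3733 + 5.9981 + 0.9466 + 30.3963 = 41.7143 ≈ 41.714
Degrees of freedom = 4 − 1 = 3; critical value at α = 0.01 is 11.345.
Since 41.714 > 11.345, we reject the null hypothesis — the data do not fit the 1:1:1:1 ratio.

41.714; not consistent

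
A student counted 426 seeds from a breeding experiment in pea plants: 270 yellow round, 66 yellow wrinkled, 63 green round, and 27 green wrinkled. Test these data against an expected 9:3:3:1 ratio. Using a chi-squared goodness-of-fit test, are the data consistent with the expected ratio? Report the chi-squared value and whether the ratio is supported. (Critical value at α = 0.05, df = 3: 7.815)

Total ratio parts = 16. Expected numbers out of 426:
  yellow round: 426 × 9/16 = 239.625
  yellow wrinkled: 426 × 3/16 = 79.875
  green round: 426 × 3/16 = 79.875
  green wrinkled: 426 × 1/16 = 26.625
χ² = Σ (O − E)² / E
  yellow round: (270 − 239.625)² / 239.625 = 3.8504
  yellow wrinkled: (66 − 79.875)² / 79.875 = 2.4102
  green round: (63 − 79.875)² / 79.875 = 3.5651
  green wrinkled: (27 − 26.625)² / 26.625 = 0.0053
χ² = 3.8504 + 2.4102 + 3.5651 + 0.0053 = 9.831
Degrees of freedom = 4 − 1 = 3; critical value at α = 0.05 is 7.815.
Since 9.831 > 7.815, we reject the null hypothesis — the data do not fit the 9:3:3:1 ratio.

9.831; not consistent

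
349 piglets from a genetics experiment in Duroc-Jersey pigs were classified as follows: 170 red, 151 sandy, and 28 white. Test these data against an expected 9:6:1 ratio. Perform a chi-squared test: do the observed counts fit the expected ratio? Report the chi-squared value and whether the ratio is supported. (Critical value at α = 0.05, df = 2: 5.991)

8.377; not consistent

Expected counts for N = 349 under a 9:6:1 ratio (total parts = 16):
  red: 349 × 9/16 = 196.3125
  sandy: 349 × 6/16 = 130.875
  white: 349 × 1/16 = 21.8125
χ² = Σ (O − E)² / E
  red: (170 − 196.3125)² / 196.3125 = 3.5268
  sandy: (151 − 130.875)² / 130.875 = 3.0947
  white: (28 − 21.8125)² / 21.8125 = 1.7552
χ² = 3.5268 + 3.0947 + 1.7552 = 8.3767 ≈ 8.377
Degrees of freedom = 3 − 1 = 2; critical value at α = 0.05 is 5.991.
Since 8.377 > 5.991, we reject the null hypothesis — the data do not fit the 9:6:1 ratio.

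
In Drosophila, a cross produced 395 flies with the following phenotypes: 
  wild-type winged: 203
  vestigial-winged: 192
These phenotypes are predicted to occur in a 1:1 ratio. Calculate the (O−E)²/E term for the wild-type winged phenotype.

The 1:1 ratio has 2 parts, so with N = 395 the expected counts are:
  wild-type winged: 395 × 1/2 = 197.5
  vestigial-winged: 395 × 1/2 = 197.5
Contribution of wild-type winged: (203 − 197.5)² / 197.5 = 0.1532

0.153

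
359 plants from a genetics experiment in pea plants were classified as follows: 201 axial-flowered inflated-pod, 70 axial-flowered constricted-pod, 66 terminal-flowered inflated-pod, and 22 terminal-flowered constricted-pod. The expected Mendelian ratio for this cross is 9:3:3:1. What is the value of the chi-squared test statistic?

0.146

The 9:3:3:1 ratio has 16 parts, so with N = 359 the expected counts are:
  axial-flowered inflated-pod: 359 × 9/16 = 201.9375
  axial-flowered constricted-pod: 359 × 3/16 = 67.3125
  terminal-flowered inflated-pod: 359 × 3/16 = 67.3125
  terminal-flowered constricted-pod: 359 × 1/16 = 22.4375
χ² = Σ (O − E)² / E
  axial-flowered inflated-pod: (201 − 201.9375)² / 201.9375 = 0.0044
  axial-flowered constricted-pod: (70 − 67.3125)² / 67.3125 = 0.1073
  terminal-flowered inflated-pod: (66 − 67.3125)² / 67.3125 = 0.0256
  terminal-flowered constricted-pod: (22 − 22.4375)² / 22.4375 = 0.0085
χ² = 0.0044 + 0.1073 + 0.0256 + 0.0085 = 0.1458 ≈ 0.146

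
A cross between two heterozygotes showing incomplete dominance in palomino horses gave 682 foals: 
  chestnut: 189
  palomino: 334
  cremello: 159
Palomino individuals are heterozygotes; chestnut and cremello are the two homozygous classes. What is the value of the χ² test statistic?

With incomplete dominance, a heterozygote × heterozygote cross gives a 1:2:1 phenotypic ratio.
Under the 1:2:1 hypothesis (Σ ratio = 4, N = 682):
  chestnut: 682 × 1/4 = 170.5
  palomino: 682 × 2/4 = 341
  cremello: 682 × 1/4 = 170.5
χ² = Σ (O − E)² / E
  chestnut: (189 − 170.5)² / 170.5 = 2.0073
  palomino: (334 − 341)² / 341 = 0.1437
  cremello: (159 − 170.5)² / 170.5 = 0.7757
χ² = 2.0073 + 0.1437 + 0.7757 = 2.9267 ≈ 2.927

2.927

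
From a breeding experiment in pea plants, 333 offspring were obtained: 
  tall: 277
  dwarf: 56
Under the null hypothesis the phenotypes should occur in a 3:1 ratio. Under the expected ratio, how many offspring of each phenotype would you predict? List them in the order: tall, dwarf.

Expected counts for N = 333 under a 3:1 ratio (total parts = 4):
  tall: 333 × 3/4 = 249.75
  dwarf: 333 × 1/4 = 83.25

249.75, 83.25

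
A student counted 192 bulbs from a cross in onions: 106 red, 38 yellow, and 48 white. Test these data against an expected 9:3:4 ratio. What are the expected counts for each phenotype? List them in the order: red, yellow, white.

The 9:3:4 ratio has 16 parts, so with N = 192 the expected counts are:
  red: 192 × 9/16 = 108
  yellow: 192 × 3/16 = 36
  white: 192 × 4/16 = 48

108, 36, 48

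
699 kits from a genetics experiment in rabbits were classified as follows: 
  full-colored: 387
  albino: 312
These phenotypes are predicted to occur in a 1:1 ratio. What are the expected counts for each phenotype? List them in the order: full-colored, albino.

Under the 1:1 hypothesis (Σ ratio = 2, N = 699):
  full-colored: 699 × 1/2 = 349.5
  albino: 699 × 1/2 = 349.5

349.5, 349.5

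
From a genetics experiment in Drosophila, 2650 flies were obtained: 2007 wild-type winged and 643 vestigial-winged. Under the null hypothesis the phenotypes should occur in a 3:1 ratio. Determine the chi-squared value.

Total ratio parts = 4. Expected numbers out of 2650:
  wild-type winged: 2650 × 3/4 = 1987.5
  vestigial-winged: 2650 × 1/4 = 662.5
χ² = Σ (O − E)² / E
  wild-type winged: (2007 − 1987.5)² / 1987.5 = 0.1913
  vestigial-winged: (643 − 662.5)² / 662.5 = 0.5740
χ² = 0.1913 + 0.5740 = 0.7653 ≈ 0.765

0.765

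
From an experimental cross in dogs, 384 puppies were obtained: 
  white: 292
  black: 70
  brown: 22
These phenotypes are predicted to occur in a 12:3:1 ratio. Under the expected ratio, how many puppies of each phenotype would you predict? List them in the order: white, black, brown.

288, 72, 24

The 12:3:1 ratio has 16 parts, so with N = 384 the expected counts are:
  white: 384 × 12/16 = 288
  black: 384 × 3/16 = 72
  brown: 384 × 1/16 = 24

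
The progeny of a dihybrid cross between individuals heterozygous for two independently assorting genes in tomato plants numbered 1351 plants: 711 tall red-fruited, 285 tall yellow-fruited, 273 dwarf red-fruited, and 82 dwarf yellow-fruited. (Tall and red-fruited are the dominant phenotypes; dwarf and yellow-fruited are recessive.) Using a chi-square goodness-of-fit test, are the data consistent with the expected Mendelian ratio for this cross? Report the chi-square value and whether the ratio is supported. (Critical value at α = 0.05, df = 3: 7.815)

A dihybrid F₂ with independent assortment and complete dominance at both loci gives a 9:3:3:1 phenotypic ratio.
Total ratio parts = 16. Expected numbers out of 1351:
  tall red-fruited: 1351 × 9/16 = 759.9375
  tall yellow-fruited: 1351 × 3/16 = 253.3125
  dwarf red-fruited: 1351 × 3/16 = 253.3125
  dwarf yellow-fruited: 1351 × 1/16 = 84.4375
χ² = Σ (O − E)² / E
  tall red-fruited: (711 − 759.9375)² / 759.9375 = 3.1514
  tall yellow-fruited: (285 − 253.3125)² / 253.3125 = 3.9639
  dwarf red-fruited: (273 − 253.3125)² / 253.3125 = 1.5301
  dwarf yellow-fruited: (82 − 84.4375)² / 84.4375 = 0.0704
χ² = 3.1514 + 3.9639 + 1.5301 + 0.0704 = 8.7158 ≈ 8.716
Degrees of freedom = 4 − 1 = 3; critical value at α = 0.05 is 7.815.
Since 8.716 > 7.815, we reject the null hypothesis — the data do not fit the 9:3:3:1 ratio.

8.716; not consistent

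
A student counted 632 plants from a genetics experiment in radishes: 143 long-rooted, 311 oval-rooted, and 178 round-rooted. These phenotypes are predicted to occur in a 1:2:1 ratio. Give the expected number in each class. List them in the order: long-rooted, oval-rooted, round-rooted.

Total ratio parts = 4. Expected numbers out of 632:
  long-rooted: 632 × 1/4 = 158
  oval-rooted: 632 × 2/4 = 316
  round-rooted: 632 × 1/4 = 158

158, 316, 158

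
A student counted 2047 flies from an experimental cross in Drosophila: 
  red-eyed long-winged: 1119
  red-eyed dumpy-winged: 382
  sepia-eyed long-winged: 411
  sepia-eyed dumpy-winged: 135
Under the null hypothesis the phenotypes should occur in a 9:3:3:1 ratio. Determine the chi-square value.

3.238

Expected counts for N = 2047 under a 9:3:3:1 ratio (total parts = 16):
  red-eyed long-winged: 2047 × 9/16 = 1151.4375
  red-eyed dumpy-winged: 2047 × 3/16 = 383.8125
  sepia-eyed long-winged: 2047 × 3/16 = 383.8125
  sepia-eyed dumpy-winged: 2047 × 1/16 = 127.9375
χ² = Σ (O − E)² / E
  red-eyed long-winged: (1119 − 1151.4375)² / 1151.4375 = 0.9138
  red-eyed dumpy-winged: (382 − 383.8125)² / 383.8125 = 0.0086
  sepia-eyed long-winged: (411 − 383.8125)² / 383.8125 = 1.9258
  sepia-eyed dumpy-winged: (135 − 127.9375)² / 127.9375 = 0.3899
χ² = 0.9138 + 0.0086 + 1.9258 + 0.3899 = 3.2381 ≈ 3.238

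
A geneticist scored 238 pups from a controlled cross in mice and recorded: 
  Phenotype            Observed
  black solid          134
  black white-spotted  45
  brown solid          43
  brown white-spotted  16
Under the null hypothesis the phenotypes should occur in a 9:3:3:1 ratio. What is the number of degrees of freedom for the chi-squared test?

3

A goodness-of-fit test with 4 phenotype classes has df = 4 − 1 = 3.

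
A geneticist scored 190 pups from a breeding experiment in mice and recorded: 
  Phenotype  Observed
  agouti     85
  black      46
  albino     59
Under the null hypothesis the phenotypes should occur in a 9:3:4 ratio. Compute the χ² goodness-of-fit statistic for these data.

Under the 9:3:4 hypothesis (Σ ratio = 16, N = 190):
  agouti: 190 × 9/16 = 106.875
  black: 190 × 3/16 = 35.625
  albino: 190 × 4/16 = 47.5
χ² = Σ (O − E)² / E
  agouti: (85 − 106.875)² / 106.875 = 4.4773
  black: (46 − 35.625)² / 35.625 = 3.0215
  albino: (59 − 47.5)² / 47.5 = 2.7842
χ² = 4.4773 + 3.0215 + 2.7842 = 10.283

10.283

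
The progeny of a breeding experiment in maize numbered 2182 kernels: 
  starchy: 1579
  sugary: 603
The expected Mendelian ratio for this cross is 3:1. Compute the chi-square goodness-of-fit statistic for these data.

8.081

Under the 3:1 hypothesis (Σ ratio = 4, N = 2182):
  starchy: 2182 × 3/4 = 1636.5
  sugary: 2182 × 1/4 = 545.5
χ² = Σ (O − E)² / E
  starchy: (1579 − 1636.5)² / 1636.5 = 2.0203
  sugary: (603 − 545.5)² / 545.5 = 6.0610
χ² = 2.0203 + 6.0610 = 8.0813 ≈ 8.081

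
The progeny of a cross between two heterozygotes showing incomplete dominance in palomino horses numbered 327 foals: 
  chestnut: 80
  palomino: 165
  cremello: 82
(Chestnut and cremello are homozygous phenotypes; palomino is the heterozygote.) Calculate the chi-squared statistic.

With incomplete dominance, a heterozygote × heterozygote cross gives a 1:2:1 phenotypic ratio.
Under the 1:2:1 hypothesis (Σ ratio = 4, N = 327):
  chestnut: 327 × 1/4 = 81.75
  palomino: 327 × 2/4 = 163.5
  cremello: 327 × 1/4 = 81.75
χ² = Σ (O − E)² / E
  chestnut: (80 − 81.75)² / 81.75 = 0.0375
  palomino: (165 − 163.5)² / 163.5 = 0.0138
  cremello: (82 − 81.75)² / 81.75 = 0.0008
χ² = 0.0375 + 0.0138 + 0.0008 = 0.0521 ≈ 0.052

0.052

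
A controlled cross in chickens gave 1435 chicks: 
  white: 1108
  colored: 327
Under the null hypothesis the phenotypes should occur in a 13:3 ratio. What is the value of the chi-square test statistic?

The 13:3 ratio has 16 parts, so with N = 1435 the expected counts are:
  white: 1435 × 13/16 = 1165.9375
  colored: 1435 × 3/16 = 269.0625
χ² = Σ (O − E)² / E
  white: (1108 − 1165.9375)² / 1165.9375 = 2.8790
  colored: (327 − 269.0625)² / 269.0625 = 12.4757
χ² = 2.8790 + 12.4757 = 15.3547 ≈ 15.355

15.355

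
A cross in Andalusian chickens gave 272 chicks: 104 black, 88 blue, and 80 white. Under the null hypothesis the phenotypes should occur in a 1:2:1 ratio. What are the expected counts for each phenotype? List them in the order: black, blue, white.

68, 136, 68

Total ratio parts = 4. Expected numbers out of 272:
  black: 272 × 1/4 = 68
  blue: 272 × 2/4 = 136
  white: 272 × 1/4 = 68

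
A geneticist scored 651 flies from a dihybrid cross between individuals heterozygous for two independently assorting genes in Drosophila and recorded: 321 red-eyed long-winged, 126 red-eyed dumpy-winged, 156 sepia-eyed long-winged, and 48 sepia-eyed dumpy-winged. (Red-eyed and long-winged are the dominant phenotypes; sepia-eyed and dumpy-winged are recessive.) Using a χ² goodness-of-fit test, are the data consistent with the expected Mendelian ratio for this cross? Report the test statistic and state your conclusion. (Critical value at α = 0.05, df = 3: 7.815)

16.453; not consistent

A dihybrid F₂ with independent assortment and complete dominance at both loci gives a 9:3:3:1 phenotypic ratio.
Under the 9:3:3:1 hypothesis (Σ ratio = 16, N = 651):
  red-eyed long-winged: 651 × 9/16 = 366.1875
  red-eyed dumpy-winged: 651 × 3/16 = 122.0625
  sepia-eyed long-winged: 651 × 3/16 = 122.0625
  sepia-eyed dumpy-winged: 651 × 1/16 = 40.6875
χ² = Σ (O − E)² / E
  red-eyed long-winged: (321 − 366.1875)² / 366.1875 = 5.5761
  red-eyed dumpy-winged: (126 − 122.0625)² / 122.0625 = 0.1270
  sepia-eyed long-winged: (156 − 122.0625)² / 122.0625 = 9.4358
  sepia-eyed dumpy-winged: (48 − 40.6875)² / 40.6875 = 1.3142
χ² = 5.5761 + 0.1270 + 9.4358 + 1.3142 = 16.4531 ≈ 16.453
Degrees of freedom = 4 − 1 = 3; critical value at α = 0.05 is 7.815.
Since 16.453 > 7.815, we reject the null hypothesis — the data do not fit the 9:3:3:1 ratio.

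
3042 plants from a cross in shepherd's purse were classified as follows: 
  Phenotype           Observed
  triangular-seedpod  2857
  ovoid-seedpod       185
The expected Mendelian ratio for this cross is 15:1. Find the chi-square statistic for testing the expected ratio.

0.147

The 15:1 ratio has 16 parts, so with N = 3042 the expected counts are:
  triangular-seedpod: 3042 × 15/16 = 2851.875
  ovoid-seedpod: 3042 × 1/16 = 190.125
χ² = Σ (O − E)² / E
  triangular-seedpod: (2857 − 2851.875)² / 2851.875 = 0.0092
  ovoid-seedpod: (185 − 190.125)² / 190.125 = 0.1381
χ² = 0.0092 + 0.1381 = 0.1473 ≈ 0.147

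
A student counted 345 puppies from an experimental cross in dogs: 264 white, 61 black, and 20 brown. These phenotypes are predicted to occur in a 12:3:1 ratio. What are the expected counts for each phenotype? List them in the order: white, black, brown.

258.75, 64.6875, 21.5625

The 12:3:1 ratio has 16 parts, so with N = 345 the expected counts are:
  white: 345 × 12/16 = 258.75
  black: 345 × 3/16 = 64.6875
  brown: 345 × 1/16 = 21.5625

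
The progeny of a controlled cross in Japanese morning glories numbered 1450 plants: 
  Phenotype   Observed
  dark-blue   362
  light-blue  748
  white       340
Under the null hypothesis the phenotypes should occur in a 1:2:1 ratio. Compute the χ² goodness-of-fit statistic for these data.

Expected counts for N = 1450 under a 1:2:1 ratio (total parts = 4):
  dark-blue: 1450 × 1/4 = 362.5
  light-blue: 1450 × 2/4 = 725
  white: 1450 × 1/4 = 362.5
χ² = Σ (O − E)² / E
  dark-blue: (362 − 362.5)² / 362.5 = 0.0007
  light-blue: (748 − 725)² / 725 = 0.7297
  white: (340 − 362.5)² / 362.5 = 1.3966
χ² = 0.0007 + 0.7297 + 1.3966 = 2.127

2.127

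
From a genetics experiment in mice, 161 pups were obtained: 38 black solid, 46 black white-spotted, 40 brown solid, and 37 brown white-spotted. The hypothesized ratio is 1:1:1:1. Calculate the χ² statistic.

1.211

Expected counts for N = 161 under a 1:1:1:1 ratio (total parts = 4):
  black solid: 161 × 1/4 = 40.25
  black white-spotted: 161 × 1/4 = 40.25
  brown solid: 161 × 1/4 = 40.25
  brown white-spotted: 161 × 1/4 = 40.25
χ² = Σ (O − E)² / E
  black solid: (38 − 40.25)² / 40.25 = 0.1258
  black white-spotted: (46 − 40.25)² / 40.25 = 0.8214
  brown solid: (40 − 40.25)² / 40.25 = 0.0016
  brown white-spotted: (37 − 40.25)² / 40.25 = 0.2624
χ² = 0.1258 + 0.8214 + 0.0016 + 0.2624 = 1.2112 ≈ 1.211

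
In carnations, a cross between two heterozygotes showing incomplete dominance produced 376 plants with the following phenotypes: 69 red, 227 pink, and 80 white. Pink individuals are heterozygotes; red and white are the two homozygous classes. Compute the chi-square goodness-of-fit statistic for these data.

With incomplete dominance, a heterozygote × heterozygote cross gives a 1:2:1 phenotypic ratio.
Total ratio parts = 4. Expected numbers out of 376:
  red: 376 × 1/4 = 94
  pink: 376 × 2/4 = 188
  white: 376 × 1/4 = 94
χ² = Σ (O − E)² / E
  red: (69 − 94)² / 94 = 6.6489
  pink: (227 − 188)² / 188 = 8.0904
  white: (80 − 94)² / 94 = 2.0851
χ² = 6.6489 + 8.0904 + 2.0851 = 16.8244 ≈ 16.824

16.824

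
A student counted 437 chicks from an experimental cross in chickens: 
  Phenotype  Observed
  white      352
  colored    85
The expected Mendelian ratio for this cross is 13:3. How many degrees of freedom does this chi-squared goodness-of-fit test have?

1

A goodness-of-fit test with 2 phenotype classes has df = 2 − 1 = 1.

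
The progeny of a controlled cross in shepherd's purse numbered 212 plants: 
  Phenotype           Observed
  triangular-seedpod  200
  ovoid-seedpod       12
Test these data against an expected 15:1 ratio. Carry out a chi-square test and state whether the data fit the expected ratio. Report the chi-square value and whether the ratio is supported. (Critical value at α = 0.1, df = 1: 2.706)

0.126; consistent

Expected counts for N = 212 under a 15:1 ratio (total parts = 16):
  triangular-seedpod: 212 × 15/16 = 198.75
  ovoid-seedpod: 212 × 1/16 = 13.25
χ² = Σ (O − E)² / E
  triangular-seedpod: (200 − 198.75)² / 198.75 = 0.0079
  ovoid-seedpod: (12 − 13.25)² / 13.25 = 0.1179
χ² = 0.0079 + 0.1179 = 0.1258 ≈ 0.126
Degrees of freedom = 2 − 1 = 1; critical value at α = 0.1 is 2.706.
Since 0.126 < 2.706, we fail to reject the null hypothesis — the data are consistent with the 15:1 ratio.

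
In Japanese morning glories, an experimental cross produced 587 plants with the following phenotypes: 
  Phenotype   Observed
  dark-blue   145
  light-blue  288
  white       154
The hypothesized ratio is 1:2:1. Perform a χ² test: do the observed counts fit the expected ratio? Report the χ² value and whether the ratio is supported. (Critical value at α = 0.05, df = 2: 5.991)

Expected counts for N = 587 under a 1:2:1 ratio (total parts = 4):
  dark-blue: 587 × 1/4 = 146.75
  light-blue: 587 × 2/4 = 293.5
  white: 587 × 1/4 = 146.75
χ² = Σ (O − E)² / E
  dark-blue: (145 − 146.75)² / 146.75 = 0.0209
  light-blue: (288 − 293.5)² / 293.5 = 0.1031
  white: (154 − 146.75)² / 146.75 = 0.3582
χ² = 0.0209 + 0.1031 + 0.3582 = 0.4822 ≈ 0.482
Degrees of freedom = 3 − 1 = 2; critical value at α = 0.05 is 5.991.
Since 0.482 < 5.991, we fail to reject the null hypothesis — the data are consistent with the 1:2:1 ratio.

0.482; consistent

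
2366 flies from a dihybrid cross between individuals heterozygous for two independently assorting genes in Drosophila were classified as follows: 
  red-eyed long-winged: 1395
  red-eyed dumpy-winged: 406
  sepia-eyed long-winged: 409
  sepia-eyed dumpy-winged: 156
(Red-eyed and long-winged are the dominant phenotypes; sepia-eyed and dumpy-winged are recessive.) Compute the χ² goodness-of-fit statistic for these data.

A dihybrid F₂ with independent assortment and complete dominance at both loci gives a 9:3:3:1 phenotypic ratio.
Total ratio parts = 16. Expected numbers out of 2366:
  red-eyed long-winged: 2366 × 9/16 = 1330.875
  red-eyed dumpy-winged: 2366 × 3/16 = 443.625
  sepia-eyed long-winged: 2366 × 3/16 = 443.625
  sepia-eyed dumpy-winged: 2366 × 1/16 = 147.875
χ² = Σ (O − E)² / E
  red-eyed long-winged: (1395 − 1330.875)² / 1330.875 = 3.0897
  red-eyed dumpy-winged: (406 − 443.625)² / 443.625 = 3.1911
  sepia-eyed long-winged: (409 − 443.625)² / 443.625 = 2.7025
  sepia-eyed dumpy-winged: (156 − 147.875)² / 147.875 = 0.4464
χ² = 3.0897 + 3.1911 + 2.7025 + 0.4464 = 9.4297 ≈ 9.430

9.430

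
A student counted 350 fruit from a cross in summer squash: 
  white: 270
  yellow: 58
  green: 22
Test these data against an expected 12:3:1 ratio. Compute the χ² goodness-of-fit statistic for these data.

1.101

The 12:3:1 ratio has 16 parts, so with N = 350 the expected counts are:
  white: 350 × 12/16 = 262.5
  yellow: 350 × 3/16 = 65.625
  green: 350 × 1/16 = 21.875
χ² = Σ (O − E)² / E
  white: (270 − 262.5)² / 262.5 = 0.2143
  yellow: (58 − 65.625)² / 65.625 = 0.8860
  green: (22 − 21.875)² / 21.875 = 0.0007
χ² = 0.2143 + 0.8860 + 0.0007 = 1.101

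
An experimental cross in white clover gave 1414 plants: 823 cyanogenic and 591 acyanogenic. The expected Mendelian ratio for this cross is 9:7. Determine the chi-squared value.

2.193

The 9:7 ratio has 16 parts, so with N = 1414 the expected counts are:
  cyanogenic: 1414 × 9/16 = 795.375
  acyanogenic: 1414 × 7/16 = 618.625
χ² = Σ (O − E)² / E
  cyanogenic: (823 − 795.375)² / 795.375 = 0.9595
  acyanogenic: (591 − 618.625)² / 618.625 = 1.2336
χ² = 0.9595 + 1.2336 = 2.1931 ≈ 2.193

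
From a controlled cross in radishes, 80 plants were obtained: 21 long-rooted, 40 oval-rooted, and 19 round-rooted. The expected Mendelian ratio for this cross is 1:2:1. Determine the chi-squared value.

0.100

The 1:2:1 ratio has 4 parts, so with N = 80 the expected counts are:
  long-rooted: 80 × 1/4 = 20
  oval-rooted: 80 × 2/4 = 40
  round-rooted: 80 × 1/4 = 20
χ² = Σ (O − E)² / E
  long-rooted: (21 − 20)² / 20 = 0.0500
  oval-rooted: (40 − 40)² / 40 = 0.0000
  round-rooted: (19 − 20)² / 20 = 0.0500
χ² = 0.0500 + 0.0000 + 0.0500 = 0.100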